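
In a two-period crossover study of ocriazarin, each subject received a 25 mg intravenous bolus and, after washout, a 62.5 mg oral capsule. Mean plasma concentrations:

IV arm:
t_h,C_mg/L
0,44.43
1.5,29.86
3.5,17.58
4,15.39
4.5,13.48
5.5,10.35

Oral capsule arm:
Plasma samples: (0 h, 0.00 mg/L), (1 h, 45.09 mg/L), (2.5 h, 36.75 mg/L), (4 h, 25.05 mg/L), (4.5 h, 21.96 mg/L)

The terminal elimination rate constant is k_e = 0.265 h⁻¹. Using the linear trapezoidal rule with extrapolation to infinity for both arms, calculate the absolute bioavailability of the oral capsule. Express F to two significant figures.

Trapezoidal AUC_0→5.5 (IV):
  [0→1.5]: (44.43+29.86)/2 × 1.5 = 55.7175
  [1.5→3.5]: (29.86+17.58)/2 × 2 = 47.44
  [3.5→4]: (17.58+15.39)/2 × 0.5 = 8.2425
  [4→4.5]: (15.39+13.48)/2 × 0.5 = 7.2175
  [4.5→5.5]: (13.48+10.35)/2 × 1 = 11.915
  Sum = 130.5325 mg/L·h
IV tail: 10.35/0.265 = 39.057; AUC_iv,0→∞ = 130.5325 + 39.057 = 169.5895 mg/L·h
Trapezoidal AUC_0→4.5 (oral capsule):
  [0→1]: (0.00+45.09)/2 × 1 = 22.545
  [1→2.5]: (45.09+36.75)/2 × 1.5 = 61.38
  [2.5→4]: (36.75+25.05)/2 × 1.5 = 46.35
  [4→4.5]: (25.05+21.96)/2 × 0.5 = 11.7525
  Sum = 142.0275 mg/L·h
oral capsule tail: 21.96/0.265 = 82.868; AUC_ev,0→∞ = 142.0275 + 82.868 = 224.8955 mg/L·h
F = (AUC_ev/D_ev)/(AUC_iv/D_iv) = (224.8955/62.5)/(169.5895/25) = 3.598328/6.78358 = 0.5304

F = 0.53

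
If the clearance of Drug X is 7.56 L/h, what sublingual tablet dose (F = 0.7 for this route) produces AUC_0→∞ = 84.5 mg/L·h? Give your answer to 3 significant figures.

Dose = CL × AUC_0→∞ / F
     = 7.56 × 84.5 / 0.7 = 912.6 mg

Dose = 913 mg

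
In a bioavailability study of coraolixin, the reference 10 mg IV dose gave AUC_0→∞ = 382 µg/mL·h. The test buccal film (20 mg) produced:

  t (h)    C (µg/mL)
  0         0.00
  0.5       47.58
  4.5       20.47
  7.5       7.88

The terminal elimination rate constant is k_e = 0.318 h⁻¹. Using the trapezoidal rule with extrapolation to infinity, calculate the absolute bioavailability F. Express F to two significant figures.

Trapezoidal AUC_0→7.5 (buccal film):
  [0→0.5]: (0.00+47.58)/2 × 0.5 = 11.895
  [0.5→4.5]: (47.58+20.47)/2 × 4 = 136.1
  [4.5→7.5]: (20.47+7.88)/2 × 3 = 42.525
  Sum = 190.52 µg/mL·h
Tail: C_last/k_e = 7.88/0.318 = 24.780
AUC_0→∞ (buccal film) = 190.52 + 24.780 = 215.3 µg/mL·h
F = (AUC_ev/D_ev)/(AUC_iv/D_iv) = (215.3/20)/(382/10) = 10.765/38.2 = 0.2818

F = 0.28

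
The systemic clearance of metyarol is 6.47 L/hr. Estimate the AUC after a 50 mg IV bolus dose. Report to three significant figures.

AUC = 7.73 mg/L·hr

AUC_0→∞ = Dose_iv / CL
        = 50 / 6.47 = 7.72798 mg/L·hr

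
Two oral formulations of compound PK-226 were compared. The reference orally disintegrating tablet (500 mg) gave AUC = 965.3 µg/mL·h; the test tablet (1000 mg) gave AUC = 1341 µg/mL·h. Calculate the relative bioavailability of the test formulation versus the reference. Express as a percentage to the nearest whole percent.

F_rel = 69%

F_rel = (AUC_test/D_test) / (AUC_ref/D_ref)
      = (1341/1000) / (965.3/500)
      = 1.341 / 1.9306 = 0.6946 = 69.46%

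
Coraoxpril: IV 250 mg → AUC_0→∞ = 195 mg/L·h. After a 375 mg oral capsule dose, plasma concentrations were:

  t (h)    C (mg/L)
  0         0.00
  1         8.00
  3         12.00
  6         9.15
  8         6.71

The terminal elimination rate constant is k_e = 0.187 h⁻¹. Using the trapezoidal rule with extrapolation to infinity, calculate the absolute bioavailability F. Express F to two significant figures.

F = 0.37

Trapezoidal AUC_0→8 (oral capsule):
  [0→1]: (0.00+8.00)/2 × 1 = 4.0
  [1→3]: (8.00+12.00)/2 × 2 = 20.0
  [3→6]: (12.00+9.15)/2 × 3 = 31.725
  [6→8]: (9.15+6.71)/2 × 2 = 15.86
  Sum = 71.585 mg/L·h
Tail: C_last/k_e = 6.71/0.187 = 35.882
AUC_0→∞ (oral capsule) = 71.585 + 35.882 = 107.467 mg/L·h
F = (AUC_ev/D_ev)/(AUC_iv/D_iv) = (107.467/375)/(195/250) = 0.286579/0.78 = 0.3674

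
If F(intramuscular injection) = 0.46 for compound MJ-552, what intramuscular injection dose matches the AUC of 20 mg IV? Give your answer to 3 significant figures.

For equal systemic exposure: F × D_ev = D_iv
D_ev = D_iv / F = 20 / 0.46 = 43.4783 mg

D_intramuscular = 43.5 mg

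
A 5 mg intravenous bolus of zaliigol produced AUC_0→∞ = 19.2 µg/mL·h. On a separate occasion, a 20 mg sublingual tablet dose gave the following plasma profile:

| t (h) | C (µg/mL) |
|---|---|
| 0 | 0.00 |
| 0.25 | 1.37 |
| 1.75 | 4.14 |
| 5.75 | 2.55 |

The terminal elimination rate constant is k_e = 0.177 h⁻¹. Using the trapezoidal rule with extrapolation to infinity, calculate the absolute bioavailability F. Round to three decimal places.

F = 0.418

Trapezoidal AUC_0→5.75 (sublingual tablet):
  [0→0.25]: (0.00+1.37)/2 × 0.25 = 0.17125
  [0.25→1.75]: (1.37+4.14)/2 × 1.5 = 4.1325
  [1.75→5.75]: (4.14+2.55)/2 × 4 = 13.38
  Sum = 17.68375 µg/mL·h
Tail: C_last/k_e = 2.55/0.177 = 14.407
AUC_0→∞ (sublingual tablet) = 17.68375 + 14.407 = 32.09075 µg/mL·h
F = (AUC_ev/D_ev)/(AUC_iv/D_iv) = (32.09075/20)/(19.2/5) = 1.6045375/3.84 = 0.4178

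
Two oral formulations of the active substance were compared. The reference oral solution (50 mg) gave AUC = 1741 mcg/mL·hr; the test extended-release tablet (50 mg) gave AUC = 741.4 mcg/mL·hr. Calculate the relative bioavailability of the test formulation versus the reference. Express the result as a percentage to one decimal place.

F_rel = 42.6%

F_rel = (AUC_test/D_test) / (AUC_ref/D_ref)
      = (741.4/50) / (1741/50)
      = 14.828 / 34.82 = 0.4258 = 42.58%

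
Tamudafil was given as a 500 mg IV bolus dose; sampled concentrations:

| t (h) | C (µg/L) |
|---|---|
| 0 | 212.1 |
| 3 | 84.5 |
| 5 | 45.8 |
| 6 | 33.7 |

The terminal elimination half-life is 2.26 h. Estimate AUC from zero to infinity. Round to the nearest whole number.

Trapezoidal AUC_0→6:
  [0→3]: (212.1+84.5)/2 × 3 = 444.9
  [3→5]: (84.5+45.8)/2 × 2 = 130.3
  [5→6]: (45.8+33.7)/2 × 1 = 39.75
  Sum = 614.95 µg/L·h
k_e = ln2 / t½ = 0.693147 / 2.26 = 0.3067 h^-1
Extrapolated tail: C_last / k_e = 33.7 / 0.3067 = 109.879
AUC_0→∞ = 614.95 + 109.879 = 724.829 µg/L·h

AUC = 725 µg/L·h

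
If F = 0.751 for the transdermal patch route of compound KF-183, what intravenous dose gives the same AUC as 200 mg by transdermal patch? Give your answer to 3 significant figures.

D_iv = 150 mg

Systemic exposure from an extravascular dose = F × D_ev, so the equivalent IV dose is F × D_ev.
D_iv = F × D_ev = 0.751 × 200 = 150.2 mg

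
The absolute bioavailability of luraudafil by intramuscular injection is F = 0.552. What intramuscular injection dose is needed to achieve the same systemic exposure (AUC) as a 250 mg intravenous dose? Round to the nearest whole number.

D_intramuscular = 453 mg

For equal systemic exposure: F × D_ev = D_iv
D_ev = D_iv / F = 250 / 0.552 = 452.899 mg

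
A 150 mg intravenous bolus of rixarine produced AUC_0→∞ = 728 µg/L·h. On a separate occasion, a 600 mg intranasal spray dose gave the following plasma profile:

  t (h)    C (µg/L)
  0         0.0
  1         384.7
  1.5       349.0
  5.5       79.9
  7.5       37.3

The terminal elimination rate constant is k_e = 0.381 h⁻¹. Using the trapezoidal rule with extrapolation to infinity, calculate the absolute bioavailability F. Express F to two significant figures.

F = 0.50

Trapezoidal AUC_0→7.5 (intranasal spray):
  [0→1]: (0.0+384.7)/2 × 1 = 192.35
  [1→1.5]: (384.7+349.0)/2 × 0.5 = 183.425
  [1.5→5.5]: (349.0+79.9)/2 × 4 = 857.8
  [5.5→7.5]: (79.9+37.3)/2 × 2 = 117.2
  Sum = 1350.775 µg/L·h
Tail: C_last/k_e = 37.3/0.381 = 97.900
AUC_0→∞ (intranasal spray) = 1350.775 + 97.900 = 1448.675 µg/L·h
F = (AUC_ev/D_ev)/(AUC_iv/D_iv) = (1448.675/600)/(728/150) = 2.41446/4.85333 = 0.4975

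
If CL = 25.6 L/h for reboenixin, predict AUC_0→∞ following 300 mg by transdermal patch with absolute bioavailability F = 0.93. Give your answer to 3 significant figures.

AUC = 10.9 mg/L·h

AUC_0→∞ = F × Dose / CL
        = 0.93 × 300 / 25.6 = 10.8984 mg/L·h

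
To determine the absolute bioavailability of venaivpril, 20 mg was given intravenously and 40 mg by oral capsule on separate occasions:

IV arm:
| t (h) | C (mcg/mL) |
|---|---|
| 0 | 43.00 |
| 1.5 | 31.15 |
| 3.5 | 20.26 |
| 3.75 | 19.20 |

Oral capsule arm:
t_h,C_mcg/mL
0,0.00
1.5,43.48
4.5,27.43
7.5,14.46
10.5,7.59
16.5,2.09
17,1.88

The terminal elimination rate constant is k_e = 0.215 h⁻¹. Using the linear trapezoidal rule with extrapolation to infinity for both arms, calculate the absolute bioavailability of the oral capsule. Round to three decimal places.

F = 0.680

Trapezoidal AUC_0→3.75 (IV):
  [0→1.5]: (43.00+31.15)/2 × 1.5 = 55.6125
  [1.5→3.5]: (31.15+20.26)/2 × 2 = 51.41
  [3.5→3.75]: (20.26+19.20)/2 × 0.25 = 4.9325
  Sum = 111.955 mcg/mL·h
IV tail: 19.20/0.215 = 89.302; AUC_iv,0→∞ = 111.955 + 89.302 = 201.257 mcg/mL·h
Trapezoidal AUC_0→17 (oral capsule):
  [0→1.5]: (0.00+43.48)/2 × 1.5 = 32.61
  [1.5→4.5]: (43.48+27.43)/2 × 3 = 106.365
  [4.5→7.5]: (27.43+14.46)/2 × 3 = 62.835
  [7.5→10.5]: (14.46+7.59)/2 × 3 = 33.075
  [10.5→16.5]: (7.59+2.09)/2 × 6 = 29.04
  [16.5→17]: (2.09+1.88)/2 × 0.5 = 0.9925
  Sum = 264.9175 mcg/mL·h
oral capsule tail: 1.88/0.215 = 8.744; AUC_ev,0→∞ = 264.9175 + 8.744 = 273.6615 mcg/mL·h
F = (AUC_ev/D_ev)/(AUC_iv/D_iv) = (273.6615/40)/(201.257/20) = 6.8415375/10.06285 = 0.6799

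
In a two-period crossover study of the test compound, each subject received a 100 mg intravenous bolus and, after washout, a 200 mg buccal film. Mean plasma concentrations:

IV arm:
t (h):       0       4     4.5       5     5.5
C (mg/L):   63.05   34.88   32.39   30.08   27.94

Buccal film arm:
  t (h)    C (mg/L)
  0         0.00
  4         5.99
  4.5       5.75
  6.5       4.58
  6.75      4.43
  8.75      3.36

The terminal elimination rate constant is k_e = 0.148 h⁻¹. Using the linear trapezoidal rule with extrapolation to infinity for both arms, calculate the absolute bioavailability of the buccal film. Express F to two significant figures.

Trapezoidal AUC_0→5.5 (IV):
  [0→4]: (63.05+34.88)/2 × 4 = 195.86
  [4→4.5]: (34.88+32.39)/2 × 0.5 = 16.8175
  [4.5→5]: (32.39+30.08)/2 × 0.5 = 15.6175
  [5→5.5]: (30.08+27.94)/2 × 0.5 = 14.505
  Sum = 242.8 mg/L·h
IV tail: 27.94/0.148 = 188.784; AUC_iv,0→∞ = 242.8 + 188.784 = 431.584 mg/L·h
Trapezoidal AUC_0→8.75 (buccal film):
  [0→4]: (0.00+5.99)/2 × 4 = 11.98
  [4→4.5]: (5.99+5.75)/2 × 0.5 = 2.935
  [4.5→6.5]: (5.75+4.58)/2 × 2 = 10.33
  [6.5→6.75]: (4.58+4.43)/2 × 0.25 = 1.12625
  [6.75→8.75]: (4.43+3.36)/2 × 2 = 7.79
  Sum = 34.16125 mg/L·h
buccal film tail: 3.36/0.148 = 22.703; AUC_ev,0→∞ = 34.16125 + 22.703 = 56.86425 mg/L·h
F = (AUC_ev/D_ev)/(AUC_iv/D_iv) = (56.86425/200)/(431.584/100) = 0.28432125/4.31584 = 0.0659

F = 0.066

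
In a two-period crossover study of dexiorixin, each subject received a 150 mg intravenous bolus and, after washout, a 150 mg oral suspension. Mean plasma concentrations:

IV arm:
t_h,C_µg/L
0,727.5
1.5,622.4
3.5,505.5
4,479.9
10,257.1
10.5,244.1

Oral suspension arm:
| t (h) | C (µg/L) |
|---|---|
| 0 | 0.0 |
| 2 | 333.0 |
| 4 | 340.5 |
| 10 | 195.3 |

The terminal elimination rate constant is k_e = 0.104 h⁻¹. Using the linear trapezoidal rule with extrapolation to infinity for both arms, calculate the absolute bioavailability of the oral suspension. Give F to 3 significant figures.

F = 0.635

Trapezoidal AUC_0→10.5 (IV):
  [0→1.5]: (727.5+622.4)/2 × 1.5 = 1012.425
  [1.5→3.5]: (622.4+505.5)/2 × 2 = 1127.9
  [3.5→4]: (505.5+479.9)/2 × 0.5 = 246.35
  [4→10]: (479.9+257.1)/2 × 6 = 2211.0
  [10→10.5]: (257.1+244.1)/2 × 0.5 = 125.3
  Sum = 4722.975 µg/L·h
IV tail: 244.1/0.104 = 2347.115; AUC_iv,0→∞ = 4722.975 + 2347.115 = 7070.09 µg/L·h
Trapezoidal AUC_0→10 (oral suspension):
  [0→2]: (0.0+333.0)/2 × 2 = 333.0
  [2→4]: (333.0+340.5)/2 × 2 = 673.5
  [4→10]: (340.5+195.3)/2 × 6 = 1607.4
  Sum = 2613.9 µg/L·h
oral suspension tail: 195.3/0.104 = 1877.885; AUC_ev,0→∞ = 2613.9 + 1877.885 = 4491.785 µg/L·h
F = (AUC_ev/D_ev)/(AUC_iv/D_iv) = (4491.785/150)/(7070.09/150) = 29.9452/47.1339 = 0.6353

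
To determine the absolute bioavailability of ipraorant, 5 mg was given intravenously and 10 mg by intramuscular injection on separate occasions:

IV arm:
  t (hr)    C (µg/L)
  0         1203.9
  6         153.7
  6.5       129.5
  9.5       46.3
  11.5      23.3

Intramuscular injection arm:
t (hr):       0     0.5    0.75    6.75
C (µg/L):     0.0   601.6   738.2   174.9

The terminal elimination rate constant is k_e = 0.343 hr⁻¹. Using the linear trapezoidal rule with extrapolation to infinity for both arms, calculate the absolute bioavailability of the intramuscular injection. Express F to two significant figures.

Trapezoidal AUC_0→11.5 (IV):
  [0→6]: (1203.9+153.7)/2 × 6 = 4072.8
  [6→6.5]: (153.7+129.5)/2 × 0.5 = 70.8
  [6.5→9.5]: (129.5+46.3)/2 × 3 = 263.7
  [9.5→11.5]: (46.3+23.3)/2 × 2 = 69.6
  Sum = 4476.9 µg/L·hr
IV tail: 23.3/0.343 = 67.930; AUC_iv,0→∞ = 4476.9 + 67.930 = 4544.83 µg/L·hr
Trapezoidal AUC_0→6.75 (intramuscular injection):
  [0→0.5]: (0.0+601.6)/2 × 0.5 = 150.4
  [0.5→0.75]: (601.6+738.2)/2 × 0.25 = 167.475
  [0.75→6.75]: (738.2+174.9)/2 × 6 = 2739.3
  Sum = 3057.175 µg/L·hr
intramuscular injection tail: 174.9/0.343 = 509.913; AUC_ev,0→∞ = 3057.175 + 509.913 = 3567.088 µg/L·hr
F = (AUC_ev/D_ev)/(AUC_iv/D_iv) = (3567.088/10)/(4544.83/5) = 356.7088/908.966 = 0.3924

F = 0.39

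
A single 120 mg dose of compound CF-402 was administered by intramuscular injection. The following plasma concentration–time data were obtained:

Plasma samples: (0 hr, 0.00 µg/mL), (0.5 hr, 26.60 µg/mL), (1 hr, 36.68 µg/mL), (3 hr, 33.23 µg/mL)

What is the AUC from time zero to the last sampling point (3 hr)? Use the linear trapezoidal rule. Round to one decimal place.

AUC = 92.4 µg/mL·hr

Trapezoidal AUC_0→3:
  [0→0.5]: (0.00+26.60)/2 × 0.5 = 6.65
  [0.5→1]: (26.60+36.68)/2 × 0.5 = 15.82
  [1→3]: (36.68+33.23)/2 × 2 = 69.91
  Sum = 92.38 µg/mL·hr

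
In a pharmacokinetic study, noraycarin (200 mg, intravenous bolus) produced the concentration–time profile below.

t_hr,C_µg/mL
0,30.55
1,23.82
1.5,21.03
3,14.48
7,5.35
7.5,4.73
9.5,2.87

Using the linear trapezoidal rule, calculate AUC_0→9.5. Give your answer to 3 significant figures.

Trapezoidal AUC_0→9.5:
  [0→1]: (30.55+23.82)/2 × 1 = 27.185
  [1→1.5]: (23.82+21.03)/2 × 0.5 = 11.2125
  [1.5→3]: (21.03+14.48)/2 × 1.5 = 26.6325
  [3→7]: (14.48+5.35)/2 × 4 = 39.66
  [7→7.5]: (5.35+4.73)/2 × 0.5 = 2.52
  [7.5→9.5]: (4.73+2.87)/2 × 2 = 7.6
  Sum = 114.81 µg/mL·hr

AUC = 115 µg/mL·hr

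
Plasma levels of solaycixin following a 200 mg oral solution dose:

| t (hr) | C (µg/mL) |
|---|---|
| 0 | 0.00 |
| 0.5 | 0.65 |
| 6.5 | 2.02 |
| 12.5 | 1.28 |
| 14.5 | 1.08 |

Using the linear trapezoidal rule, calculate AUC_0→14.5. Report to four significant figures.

Trapezoidal AUC_0→14.5:
  [0→0.5]: (0.00+0.65)/2 × 0.5 = 0.1625
  [0.5→6.5]: (0.65+2.02)/2 × 6 = 8.01
  [6.5→12.5]: (2.02+1.28)/2 × 6 = 9.9
  [12.5→14.5]: (1.28+1.08)/2 × 2 = 2.36
  Sum = 20.4325 µg/mL·hr

AUC = 20.43 µg/mL·hr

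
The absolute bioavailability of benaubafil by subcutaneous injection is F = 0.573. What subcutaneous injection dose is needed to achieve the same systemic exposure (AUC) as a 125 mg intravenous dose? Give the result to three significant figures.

D_subcutaneous = 218 mg

For equal systemic exposure: F × D_ev = D_iv
D_ev = D_iv / F = 125 / 0.573 = 218.15 mg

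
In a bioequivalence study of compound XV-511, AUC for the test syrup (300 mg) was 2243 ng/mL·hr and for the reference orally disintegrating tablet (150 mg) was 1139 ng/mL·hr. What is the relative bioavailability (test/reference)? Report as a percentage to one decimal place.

F_rel = 98.5%

F_rel = (AUC_test/D_test) / (AUC_ref/D_ref)
      = (2243/300) / (1139/150)
      = 7.47667 / 7.59333 = 0.9846 = 98.46%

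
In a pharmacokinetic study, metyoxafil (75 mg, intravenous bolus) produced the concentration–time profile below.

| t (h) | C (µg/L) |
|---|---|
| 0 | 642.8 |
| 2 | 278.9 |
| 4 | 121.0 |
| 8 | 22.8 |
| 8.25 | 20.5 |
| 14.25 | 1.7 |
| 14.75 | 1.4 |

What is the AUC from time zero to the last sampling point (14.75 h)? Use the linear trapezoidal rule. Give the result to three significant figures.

AUC = 1680 µg/L·h

Trapezoidal AUC_0→14.75:
  [0→2]: (642.8+278.9)/2 × 2 = 921.7
  [2→4]: (278.9+121.0)/2 × 2 = 399.9
  [4→8]: (121.0+22.8)/2 × 4 = 287.6
  [8→8.25]: (22.8+20.5)/2 × 0.25 = 5.4125
  [8.25→14.25]: (20.5+1.7)/2 × 6 = 66.6
  [14.25→14.75]: (1.7+1.4)/2 × 0.5 = 0.775
  Sum = 1681.9875 µg/L·h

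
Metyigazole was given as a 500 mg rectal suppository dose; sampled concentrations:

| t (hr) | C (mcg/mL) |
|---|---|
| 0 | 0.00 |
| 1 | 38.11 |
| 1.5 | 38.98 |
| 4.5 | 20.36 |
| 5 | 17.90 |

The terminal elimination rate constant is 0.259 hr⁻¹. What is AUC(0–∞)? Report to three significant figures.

AUC = 206 mcg/mL·hr

Trapezoidal AUC_0→5:
  [0→1]: (0.00+38.11)/2 × 1 = 19.055
  [1→1.5]: (38.11+38.98)/2 × 0.5 = 19.2725
  [1.5→4.5]: (38.98+20.36)/2 × 3 = 89.01
  [4.5→5]: (20.36+17.90)/2 × 0.5 = 9.565
  Sum = 136.9025 mcg/mL·hr
Extrapolated tail: C_last / k_e = 17.90 / 0.259 = 69.112
AUC_0→∞ = 136.9025 + 69.112 = 206.0145 mcg/mL·hr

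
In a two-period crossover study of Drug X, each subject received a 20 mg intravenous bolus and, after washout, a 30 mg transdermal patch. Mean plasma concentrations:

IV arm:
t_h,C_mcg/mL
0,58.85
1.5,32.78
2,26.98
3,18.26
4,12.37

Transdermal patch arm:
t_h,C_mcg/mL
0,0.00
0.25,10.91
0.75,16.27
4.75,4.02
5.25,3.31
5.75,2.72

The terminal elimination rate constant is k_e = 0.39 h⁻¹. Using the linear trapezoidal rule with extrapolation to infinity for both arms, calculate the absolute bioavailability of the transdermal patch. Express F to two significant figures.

Trapezoidal AUC_0→4 (IV):
  [0→1.5]: (58.85+32.78)/2 × 1.5 = 68.7225
  [1.5→2]: (32.78+26.98)/2 × 0.5 = 14.94
  [2→3]: (26.98+18.26)/2 × 1 = 22.62
  [3→4]: (18.26+12.37)/2 × 1 = 15.315
  Sum = 121.5975 mcg/mL·h
IV tail: 12.37/0.39 = 31.718; AUC_iv,0→∞ = 121.5975 + 31.718 = 153.3155 mcg/mL·h
Trapezoidal AUC_0→5.75 (transdermal patch):
  [0→0.25]: (0.00+10.91)/2 × 0.25 = 1.36375
  [0.25→0.75]: (10.91+16.27)/2 × 0.5 = 6.795
  [0.75→4.75]: (16.27+4.02)/2 × 4 = 40.58
  [4.75→5.25]: (4.02+3.31)/2 × 0.5 = 1.8325
  [5.25→5.75]: (3.31+2.72)/2 × 0.5 = 1.5075
  Sum = 52.07875 mcg/mL·h
transdermal patch tail: 2.72/0.39 = 6.974; AUC_ev,0→∞ = 52.07875 + 6.974 = 59.05275 mcg/mL·h
F = (AUC_ev/D_ev)/(AUC_iv/D_iv) = (59.05275/30)/(153.3155/20) = 1.968425/7.665775 = 0.2568

F = 0.26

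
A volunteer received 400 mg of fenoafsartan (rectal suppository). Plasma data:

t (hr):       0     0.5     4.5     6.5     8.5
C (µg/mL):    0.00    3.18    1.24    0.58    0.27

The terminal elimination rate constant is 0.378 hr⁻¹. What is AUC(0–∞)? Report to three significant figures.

Trapezoidal AUC_0→8.5:
  [0→0.5]: (0.00+3.18)/2 × 0.5 = 0.795
  [0.5→4.5]: (3.18+1.24)/2 × 4 = 8.84
  [4.5→6.5]: (1.24+0.58)/2 × 2 = 1.82
  [6.5→8.5]: (0.58+0.27)/2 × 2 = 0.85
  Sum = 12.305 µg/mL·hr
Extrapolated tail: C_last / k_e = 0.27 / 0.378 = 0.714
AUC_0→∞ = 12.305 + 0.714 = 13.019 µg/mL·hr

AUC = 13.0 µg/mL·hr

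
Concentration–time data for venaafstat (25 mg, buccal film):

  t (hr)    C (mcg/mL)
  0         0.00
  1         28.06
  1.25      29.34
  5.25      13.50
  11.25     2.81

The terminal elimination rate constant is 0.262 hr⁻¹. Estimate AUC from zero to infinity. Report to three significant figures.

AUC = 167 mcg/mL·hr

Trapezoidal AUC_0→11.25:
  [0→1]: (0.00+28.06)/2 × 1 = 14.03
  [1→1.25]: (28.06+29.34)/2 × 0.25 = 7.175
  [1.25→5.25]: (29.34+13.50)/2 × 4 = 85.68
  [5.25→11.25]: (13.50+2.81)/2 × 6 = 48.93
  Sum = 155.815 mcg/mL·hr
Extrapolated tail: C_last / k_e = 2.81 / 0.262 = 10.725
AUC_0→∞ = 155.815 + 10.725 = 166.54 mcg/mL·hr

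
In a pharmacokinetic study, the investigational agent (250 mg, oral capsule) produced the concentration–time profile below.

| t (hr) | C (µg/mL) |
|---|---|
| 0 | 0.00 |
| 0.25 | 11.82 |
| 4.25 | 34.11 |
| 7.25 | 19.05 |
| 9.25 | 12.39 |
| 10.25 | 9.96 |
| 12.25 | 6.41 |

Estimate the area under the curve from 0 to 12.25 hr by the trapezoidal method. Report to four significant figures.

Trapezoidal AUC_0→12.25:
  [0→0.25]: (0.00+11.82)/2 × 0.25 = 1.4775
  [0.25→4.25]: (11.82+34.11)/2 × 4 = 91.86
  [4.25→7.25]: (34.11+19.05)/2 × 3 = 79.74
  [7.25→9.25]: (19.05+12.39)/2 × 2 = 31.44
  [9.25→10.25]: (12.39+9.96)/2 × 1 = 11.175
  [10.25→12.25]: (9.96+6.41)/2 × 2 = 16.37
  Sum = 232.0625 µg/mL·hr

AUC = 232.1 µg/mL·hr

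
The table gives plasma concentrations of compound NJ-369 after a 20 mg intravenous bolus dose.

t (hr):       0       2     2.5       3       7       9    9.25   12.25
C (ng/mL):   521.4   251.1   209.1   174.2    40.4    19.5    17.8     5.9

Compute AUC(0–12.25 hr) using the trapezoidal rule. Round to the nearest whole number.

Trapezoidal AUC_0→12.25:
  [0→2]: (521.4+251.1)/2 × 2 = 772.5
  [2→2.5]: (251.1+209.1)/2 × 0.5 = 115.05
  [2.5→3]: (209.1+174.2)/2 × 0.5 = 95.825
  [3→7]: (174.2+40.4)/2 × 4 = 429.2
  [7→9]: (40.4+19.5)/2 × 2 = 59.9
  [9→9.25]: (19.5+17.8)/2 × 0.25 = 4.6625
  [9.25→12.25]: (17.8+5.9)/2 × 3 = 35.55
  Sum = 1512.6875 ng/mL·hr

AUC = 1513 ng/mL·hr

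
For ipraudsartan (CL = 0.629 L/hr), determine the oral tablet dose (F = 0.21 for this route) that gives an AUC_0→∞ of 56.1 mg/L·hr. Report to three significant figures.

Dose = CL × AUC_0→∞ / F
     = 0.629 × 56.1 / 0.21 = 168.033 mg

Dose = 168 mg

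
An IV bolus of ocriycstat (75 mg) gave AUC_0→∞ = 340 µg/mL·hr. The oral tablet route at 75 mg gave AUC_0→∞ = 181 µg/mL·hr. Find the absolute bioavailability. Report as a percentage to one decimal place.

F = 53.2%

F = (AUC_ev / D_ev) / (AUC_iv / D_iv)
  = (181/75) / (340/75)
  = 2.41333 / 4.53333 = 0.5324
  = 53.24%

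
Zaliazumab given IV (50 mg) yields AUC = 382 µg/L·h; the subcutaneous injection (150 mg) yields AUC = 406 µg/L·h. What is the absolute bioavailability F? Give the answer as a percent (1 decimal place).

F = 35.4%

F = (AUC_ev / D_ev) / (AUC_iv / D_iv)
  = (406/150) / (382/50)
  = 2.70667 / 7.64 = 0.3543
  = 35.43%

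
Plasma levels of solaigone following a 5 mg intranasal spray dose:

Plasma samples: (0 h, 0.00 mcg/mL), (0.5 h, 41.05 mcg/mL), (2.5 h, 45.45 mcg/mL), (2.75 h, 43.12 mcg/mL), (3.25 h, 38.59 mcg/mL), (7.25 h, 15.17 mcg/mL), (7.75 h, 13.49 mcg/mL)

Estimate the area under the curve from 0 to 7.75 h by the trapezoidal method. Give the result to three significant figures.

Trapezoidal AUC_0→7.75:
  [0→0.5]: (0.00+41.05)/2 × 0.5 = 10.2625
  [0.5→2.5]: (41.05+45.45)/2 × 2 = 86.5
  [2.5→2.75]: (45.45+43.12)/2 × 0.25 = 11.07125
  [2.75→3.25]: (43.12+38.59)/2 × 0.5 = 20.4275
  [3.25→7.25]: (38.59+15.17)/2 × 4 = 107.52
  [7.25→7.75]: (15.17+13.49)/2 × 0.5 = 7.165
  Sum = 242.94625 mcg/mL·h

AUC = 243 mcg/mL·h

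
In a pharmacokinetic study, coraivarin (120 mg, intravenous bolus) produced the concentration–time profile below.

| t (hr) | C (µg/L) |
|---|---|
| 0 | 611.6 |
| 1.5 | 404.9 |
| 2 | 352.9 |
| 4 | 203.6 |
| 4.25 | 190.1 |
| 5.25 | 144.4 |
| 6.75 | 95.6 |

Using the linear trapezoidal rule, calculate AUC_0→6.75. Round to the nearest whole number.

Trapezoidal AUC_0→6.75:
  [0→1.5]: (611.6+404.9)/2 × 1.5 = 762.375
  [1.5→2]: (404.9+352.9)/2 × 0.5 = 189.45
  [2→4]: (352.9+203.6)/2 × 2 = 556.5
  [4→4.25]: (203.6+190.1)/2 × 0.25 = 49.2125
  [4.25→5.25]: (190.1+144.4)/2 × 1 = 167.25
  [5.25→6.75]: (144.4+95.6)/2 × 1.5 = 180.0
  Sum = 1904.7875 µg/L·hr

AUC = 1905 µg/L·hr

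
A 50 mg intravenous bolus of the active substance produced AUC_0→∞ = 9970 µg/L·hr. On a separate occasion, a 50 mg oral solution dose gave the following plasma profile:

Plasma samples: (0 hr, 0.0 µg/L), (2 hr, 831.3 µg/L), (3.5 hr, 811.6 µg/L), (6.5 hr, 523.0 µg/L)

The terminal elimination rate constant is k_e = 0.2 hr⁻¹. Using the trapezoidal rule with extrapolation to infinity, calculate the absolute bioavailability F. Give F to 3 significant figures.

F = 0.670

Trapezoidal AUC_0→6.5 (oral solution):
  [0→2]: (0.0+831.3)/2 × 2 = 831.3
  [2→3.5]: (831.3+811.6)/2 × 1.5 = 1232.175
  [3.5→6.5]: (811.6+523.0)/2 × 3 = 2001.9
  Sum = 4065.375 µg/L·hr
Tail: C_last/k_e = 523.0/0.2 = 2615.000
AUC_0→∞ (oral solution) = 4065.375 + 2615.000 = 6680.375 µg/L·hr
F = (AUC_ev/D_ev)/(AUC_iv/D_iv) = (6680.375/50)/(9970/50) = 133.6075/199.4 = 0.6700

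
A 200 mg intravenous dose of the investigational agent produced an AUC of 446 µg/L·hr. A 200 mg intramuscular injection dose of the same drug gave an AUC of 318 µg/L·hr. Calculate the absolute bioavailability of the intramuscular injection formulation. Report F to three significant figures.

F = 0.713

F = (AUC_ev / D_ev) / (AUC_iv / D_iv)
  = (318/200) / (446/200)
  = 1.59 / 2.23 = 0.7130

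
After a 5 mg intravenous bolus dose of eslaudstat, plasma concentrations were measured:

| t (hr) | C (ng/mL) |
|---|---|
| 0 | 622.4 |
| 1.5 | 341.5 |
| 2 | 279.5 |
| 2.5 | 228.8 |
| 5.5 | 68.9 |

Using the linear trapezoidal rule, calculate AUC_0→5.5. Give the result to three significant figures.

Trapezoidal AUC_0→5.5:
  [0→1.5]: (622.4+341.5)/2 × 1.5 = 722.925
  [1.5→2]: (341.5+279.5)/2 × 0.5 = 155.25
  [2→2.5]: (279.5+228.8)/2 × 0.5 = 127.075
  [2.5→5.5]: (228.8+68.9)/2 × 3 = 446.55
  Sum = 1451.8 ng/mL·hr

AUC = 1450 ng/mL·hr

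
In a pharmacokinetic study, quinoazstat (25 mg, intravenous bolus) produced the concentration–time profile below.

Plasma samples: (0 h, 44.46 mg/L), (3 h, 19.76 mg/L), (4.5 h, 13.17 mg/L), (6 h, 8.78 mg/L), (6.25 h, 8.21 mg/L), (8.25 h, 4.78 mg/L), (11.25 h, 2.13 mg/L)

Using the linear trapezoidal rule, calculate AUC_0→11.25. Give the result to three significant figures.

AUC = 163 mg/L·h

Trapezoidal AUC_0→11.25:
  [0→3]: (44.46+19.76)/2 × 3 = 96.33
  [3→4.5]: (19.76+13.17)/2 × 1.5 = 24.6975
  [4.5→6]: (13.17+8.78)/2 × 1.5 = 16.4625
  [6→6.25]: (8.78+8.21)/2 × 0.25 = 2.12375
  [6.25→8.25]: (8.21+4.78)/2 × 2 = 12.99
  [8.25→11.25]: (4.78+2.13)/2 × 3 = 10.365
  Sum = 162.96875 mg/L·h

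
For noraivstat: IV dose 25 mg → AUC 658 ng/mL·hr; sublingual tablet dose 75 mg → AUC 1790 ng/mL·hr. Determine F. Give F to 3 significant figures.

F = 0.907

F = (AUC_ev / D_ev) / (AUC_iv / D_iv)
  = (1790/75) / (658/25)
  = 23.8667 / 26.32 = 0.9068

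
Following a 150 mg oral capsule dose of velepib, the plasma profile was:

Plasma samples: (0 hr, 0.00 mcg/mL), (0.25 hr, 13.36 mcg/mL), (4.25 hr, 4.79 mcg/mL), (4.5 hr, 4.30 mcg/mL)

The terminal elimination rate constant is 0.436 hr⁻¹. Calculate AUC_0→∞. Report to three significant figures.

AUC = 49.0 mcg/mL·hr

Trapezoidal AUC_0→4.5:
  [0→0.25]: (0.00+13.36)/2 × 0.25 = 1.67
  [0.25→4.25]: (13.36+4.79)/2 × 4 = 36.3
  [4.25→4.5]: (4.79+4.30)/2 × 0.25 = 1.13625
  Sum = 39.10625 mcg/mL·hr
Extrapolated tail: C_last / k_e = 4.30 / 0.436 = 9.862
AUC_0→∞ = 39.10625 + 9.862 = 48.96825 mcg/mL·hr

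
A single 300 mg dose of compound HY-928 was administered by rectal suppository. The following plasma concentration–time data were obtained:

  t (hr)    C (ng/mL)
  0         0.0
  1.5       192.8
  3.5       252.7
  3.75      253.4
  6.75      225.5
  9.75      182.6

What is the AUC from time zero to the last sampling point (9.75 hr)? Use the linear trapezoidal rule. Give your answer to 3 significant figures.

AUC = 1980 ng/mL·hr

Trapezoidal AUC_0→9.75:
  [0→1.5]: (0.0+192.8)/2 × 1.5 = 144.6
  [1.5→3.5]: (192.8+252.7)/2 × 2 = 445.5
  [3.5→3.75]: (252.7+253.4)/2 × 0.25 = 63.2625
  [3.75→6.75]: (253.4+225.5)/2 × 3 = 718.35
  [6.75→9.75]: (225.5+182.6)/2 × 3 = 612.15
  Sum = 1983.8625 ng/mL·hr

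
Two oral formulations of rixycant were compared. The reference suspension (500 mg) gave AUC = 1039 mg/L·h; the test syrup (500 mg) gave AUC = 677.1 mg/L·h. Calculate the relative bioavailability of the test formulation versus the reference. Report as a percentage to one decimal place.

F_rel = (AUC_test/D_test) / (AUC_ref/D_ref)
      = (677.1/500) / (1039/500)
      = 1.3542 / 2.078 = 0.6517 = 65.17%

F_rel = 65.2%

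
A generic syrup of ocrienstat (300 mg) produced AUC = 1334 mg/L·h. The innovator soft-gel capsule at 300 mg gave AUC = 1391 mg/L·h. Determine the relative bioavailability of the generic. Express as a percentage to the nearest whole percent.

F_rel = 96%

F_rel = (AUC_test/D_test) / (AUC_ref/D_ref)
      = (1334/300) / (1391/300)
      = 4.44667 / 4.63667 = 0.9590 = 95.90%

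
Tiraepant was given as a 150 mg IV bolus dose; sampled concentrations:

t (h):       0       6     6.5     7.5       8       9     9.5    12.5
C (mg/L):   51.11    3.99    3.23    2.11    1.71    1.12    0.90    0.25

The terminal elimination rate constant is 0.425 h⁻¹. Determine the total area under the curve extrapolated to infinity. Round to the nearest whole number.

AUC = 175 mg/L·h

Trapezoidal AUC_0→12.5:
  [0→6]: (51.11+3.99)/2 × 6 = 165.3
  [6→6.5]: (3.99+3.23)/2 × 0.5 = 1.805
  [6.5→7.5]: (3.23+2.11)/2 × 1 = 2.67
  [7.5→8]: (2.11+1.71)/2 × 0.5 = 0.955
  [8→9]: (1.71+1.12)/2 × 1 = 1.415
  [9→9.5]: (1.12+0.90)/2 × 0.5 = 0.505
  [9.5→12.5]: (0.90+0.25)/2 × 3 = 1.725
  Sum = 174.375 mg/L·h
Extrapolated tail: C_last / k_e = 0.25 / 0.425 = 0.588
AUC_0→∞ = 174.375 + 0.588 = 174.963 mg/L·h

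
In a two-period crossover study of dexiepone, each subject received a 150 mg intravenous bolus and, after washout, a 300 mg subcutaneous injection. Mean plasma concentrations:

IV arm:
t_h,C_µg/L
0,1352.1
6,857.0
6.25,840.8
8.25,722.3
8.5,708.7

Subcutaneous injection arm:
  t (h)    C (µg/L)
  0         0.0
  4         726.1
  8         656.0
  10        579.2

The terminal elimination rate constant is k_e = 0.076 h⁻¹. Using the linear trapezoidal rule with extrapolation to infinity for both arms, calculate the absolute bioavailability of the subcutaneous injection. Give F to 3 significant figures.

F = 0.365

Trapezoidal AUC_0→8.5 (IV):
  [0→6]: (1352.1+857.0)/2 × 6 = 6627.3
  [6→6.25]: (857.0+840.8)/2 × 0.25 = 212.225
  [6.25→8.25]: (840.8+722.3)/2 × 2 = 1563.1
  [8.25→8.5]: (722.3+708.7)/2 × 0.25 = 178.875
  Sum = 8581.5 µg/L·h
IV tail: 708.7/0.076 = 9325.000; AUC_iv,0→∞ = 8581.5 + 9325.000 = 17906.5 µg/L·h
Trapezoidal AUC_0→10 (subcutaneous injection):
  [0→4]: (0.0+726.1)/2 × 4 = 1452.2
  [4→8]: (726.1+656.0)/2 × 4 = 2764.2
  [8→10]: (656.0+579.2)/2 × 2 = 1235.2
  Sum = 5451.6 µg/L·h
subcutaneous injection tail: 579.2/0.076 = 7621.053; AUC_ev,0→∞ = 5451.6 + 7621.053 = 13072.653 µg/L·h
F = (AUC_ev/D_ev)/(AUC_iv/D_iv) = (13072.653/300)/(17906.5/150) = 43.57551/119.377 = 0.3650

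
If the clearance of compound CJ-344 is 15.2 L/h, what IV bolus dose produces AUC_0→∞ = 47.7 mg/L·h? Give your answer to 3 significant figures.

Dose = 725 mg

Dose_iv = CL × AUC_0→∞
     = 15.2 × 47.7 = 725.04 mg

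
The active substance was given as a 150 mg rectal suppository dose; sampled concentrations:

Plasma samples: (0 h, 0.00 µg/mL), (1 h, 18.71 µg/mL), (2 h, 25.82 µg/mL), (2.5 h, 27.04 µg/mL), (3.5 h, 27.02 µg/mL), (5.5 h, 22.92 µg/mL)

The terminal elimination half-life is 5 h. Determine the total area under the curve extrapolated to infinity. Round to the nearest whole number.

AUC = 287 µg/mL·h

Trapezoidal AUC_0→5.5:
  [0→1]: (0.00+18.71)/2 × 1 = 9.355
  [1→2]: (18.71+25.82)/2 × 1 = 22.265
  [2→2.5]: (25.82+27.04)/2 × 0.5 = 13.215
  [2.5→3.5]: (27.04+27.02)/2 × 1 = 27.03
  [3.5→5.5]: (27.02+22.92)/2 × 2 = 49.94
  Sum = 121.805 µg/mL·h
k_e = ln2 / t½ = 0.693147 / 5 = 0.1386 h^-1
Extrapolated tail: C_last / k_e = 22.92 / 0.1386 = 165.368
AUC_0→∞ = 121.805 + 165.368 = 287.173 µg/mL·h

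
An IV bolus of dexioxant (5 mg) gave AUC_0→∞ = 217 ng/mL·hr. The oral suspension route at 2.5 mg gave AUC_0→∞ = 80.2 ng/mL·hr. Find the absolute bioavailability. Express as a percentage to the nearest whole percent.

F = (AUC_ev / D_ev) / (AUC_iv / D_iv)
  = (80.2/2.5) / (217/5)
  = 32.08 / 43.4 = 0.7392
  = 73.92%

F = 74%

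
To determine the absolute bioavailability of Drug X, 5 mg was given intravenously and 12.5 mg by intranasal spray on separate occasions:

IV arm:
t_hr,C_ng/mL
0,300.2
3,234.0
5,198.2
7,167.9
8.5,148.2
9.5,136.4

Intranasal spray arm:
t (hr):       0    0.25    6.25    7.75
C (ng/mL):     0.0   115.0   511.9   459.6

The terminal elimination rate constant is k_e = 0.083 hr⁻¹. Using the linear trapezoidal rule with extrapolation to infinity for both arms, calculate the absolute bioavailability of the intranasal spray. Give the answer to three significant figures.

F = 0.901

Trapezoidal AUC_0→9.5 (IV):
  [0→3]: (300.2+234.0)/2 × 3 = 801.3
  [3→5]: (234.0+198.2)/2 × 2 = 432.2
  [5→7]: (198.2+167.9)/2 × 2 = 366.1
  [7→8.5]: (167.9+148.2)/2 × 1.5 = 237.075
  [8.5→9.5]: (148.2+136.4)/2 × 1 = 142.3
  Sum = 1978.975 ng/mL·hr
IV tail: 136.4/0.083 = 1643.373; AUC_iv,0→∞ = 1978.975 + 1643.373 = 3622.348 ng/mL·hr
Trapezoidal AUC_0→7.75 (intranasal spray):
  [0→0.25]: (0.0+115.0)/2 × 0.25 = 14.375
  [0.25→6.25]: (115.0+511.9)/2 × 6 = 1880.7
  [6.25→7.75]: (511.9+459.6)/2 × 1.5 = 728.625
  Sum = 2623.7 ng/mL·hr
intranasal spray tail: 459.6/0.083 = 5537.349; AUC_ev,0→∞ = 2623.7 + 5537.349 = 8161.049 ng/mL·hr
F = (AUC_ev/D_ev)/(AUC_iv/D_iv) = (8161.049/12.5)/(3622.348/5) = 652.88392/724.4696 = 0.9012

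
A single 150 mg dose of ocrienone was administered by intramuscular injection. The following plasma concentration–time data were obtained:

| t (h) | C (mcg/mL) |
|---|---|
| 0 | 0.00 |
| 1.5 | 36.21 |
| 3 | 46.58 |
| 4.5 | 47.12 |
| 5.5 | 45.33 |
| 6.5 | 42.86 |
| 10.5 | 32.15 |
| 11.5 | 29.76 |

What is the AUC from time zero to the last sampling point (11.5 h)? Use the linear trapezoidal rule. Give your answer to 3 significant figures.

Trapezoidal AUC_0→11.5:
  [0→1.5]: (0.00+36.21)/2 × 1.5 = 27.1575
  [1.5→3]: (36.21+46.58)/2 × 1.5 = 62.0925
  [3→4.5]: (46.58+47.12)/2 × 1.5 = 70.275
  [4.5→5.5]: (47.12+45.33)/2 × 1 = 46.225
  [5.5→6.5]: (45.33+42.86)/2 × 1 = 44.095
  [6.5→10.5]: (42.86+32.15)/2 × 4 = 150.02
  [10.5→11.5]: (32.15+29.76)/2 × 1 = 30.955
  Sum = 430.82 mcg/mL·h

AUC = 431 mcg/mL·h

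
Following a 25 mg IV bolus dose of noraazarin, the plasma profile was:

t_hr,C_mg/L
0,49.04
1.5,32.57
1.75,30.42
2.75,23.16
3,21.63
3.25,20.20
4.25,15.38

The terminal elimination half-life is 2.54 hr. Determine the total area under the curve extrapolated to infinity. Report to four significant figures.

AUC = 180.8 mg/L·hr

Trapezoidal AUC_0→4.25:
  [0→1.5]: (49.04+32.57)/2 × 1.5 = 61.2075
  [1.5→1.75]: (32.57+30.42)/2 × 0.25 = 7.87375
  [1.75→2.75]: (30.42+23.16)/2 × 1 = 26.79
  [2.75→3]: (23.16+21.63)/2 × 0.25 = 5.59875
  [3→3.25]: (21.63+20.20)/2 × 0.25 = 5.22875
  [3.25→4.25]: (20.20+15.38)/2 × 1 = 17.79
  Sum = 124.48875 mg/L·hr
k_e = ln2 / t½ = 0.693147 / 2.54 = 0.2729 hr^-1
Extrapolated tail: C_last / k_e = 15.38 / 0.2729 = 56.358
AUC_0→∞ = 124.48875 + 56.358 = 180.84675 mg/L·hr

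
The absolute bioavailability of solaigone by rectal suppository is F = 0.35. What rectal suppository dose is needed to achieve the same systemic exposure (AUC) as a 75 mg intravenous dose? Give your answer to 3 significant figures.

For equal systemic exposure: F × D_ev = D_iv
D_ev = D_iv / F = 75 / 0.35 = 214.286 mg

D_rectal = 214 mg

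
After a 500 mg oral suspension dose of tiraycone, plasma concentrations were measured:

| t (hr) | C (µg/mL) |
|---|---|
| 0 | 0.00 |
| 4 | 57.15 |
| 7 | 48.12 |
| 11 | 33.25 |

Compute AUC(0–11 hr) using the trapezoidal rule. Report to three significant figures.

AUC = 435 µg/mL·hr

Trapezoidal AUC_0→11:
  [0→4]: (0.00+57.15)/2 × 4 = 114.3
  [4→7]: (57.15+48.12)/2 × 3 = 157.905
  [7→11]: (48.12+33.25)/2 × 4 = 162.74
  Sum = 434.945 µg/mL·hr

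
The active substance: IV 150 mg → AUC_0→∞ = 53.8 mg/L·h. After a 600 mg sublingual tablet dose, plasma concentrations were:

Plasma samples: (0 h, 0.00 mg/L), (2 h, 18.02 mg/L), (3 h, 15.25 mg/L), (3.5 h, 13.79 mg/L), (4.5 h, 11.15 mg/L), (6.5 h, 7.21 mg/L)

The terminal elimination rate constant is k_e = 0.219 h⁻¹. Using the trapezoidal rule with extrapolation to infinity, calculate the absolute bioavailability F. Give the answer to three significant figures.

Trapezoidal AUC_0→6.5 (sublingual tablet):
  [0→2]: (0.00+18.02)/2 × 2 = 18.02
  [2→3]: (18.02+15.25)/2 × 1 = 16.635
  [3→3.5]: (15.25+13.79)/2 × 0.5 = 7.26
  [3.5→4.5]: (13.79+11.15)/2 × 1 = 12.47
  [4.5→6.5]: (11.15+7.21)/2 × 2 = 18.36
  Sum = 72.745 mg/L·h
Tail: C_last/k_e = 7.21/0.219 = 32.922
AUC_0→∞ (sublingual tablet) = 72.745 + 32.922 = 105.667 mg/L·h
F = (AUC_ev/D_ev)/(AUC_iv/D_iv) = (105.667/600)/(53.8/150) = 0.176112/0.358667 = 0.4910

F = 0.491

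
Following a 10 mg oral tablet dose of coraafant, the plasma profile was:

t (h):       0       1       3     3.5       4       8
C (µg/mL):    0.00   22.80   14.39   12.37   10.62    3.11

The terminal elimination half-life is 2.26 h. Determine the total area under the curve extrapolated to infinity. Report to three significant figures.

AUC = 98.6 µg/mL·h

Trapezoidal AUC_0→8:
  [0→1]: (0.00+22.80)/2 × 1 = 11.4
  [1→3]: (22.80+14.39)/2 × 2 = 37.19
  [3→3.5]: (14.39+12.37)/2 × 0.5 = 6.69
  [3.5→4]: (12.37+10.62)/2 × 0.5 = 5.7475
  [4→8]: (10.62+3.11)/2 × 4 = 27.46
  Sum = 88.4875 µg/mL·h
k_e = ln2 / t½ = 0.693147 / 2.26 = 0.3067 h^-1
Extrapolated tail: C_last / k_e = 3.11 / 0.3067 = 10.140
AUC_0→∞ = 88.4875 + 10.140 = 98.6275 µg/mL·h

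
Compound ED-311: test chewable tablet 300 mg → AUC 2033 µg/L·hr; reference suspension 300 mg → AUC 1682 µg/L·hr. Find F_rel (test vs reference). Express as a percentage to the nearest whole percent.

F_rel = 121%

F_rel = (AUC_test/D_test) / (AUC_ref/D_ref)
      = (2033/300) / (1682/300)
      = 6.77667 / 5.60667 = 1.2087 = 120.87%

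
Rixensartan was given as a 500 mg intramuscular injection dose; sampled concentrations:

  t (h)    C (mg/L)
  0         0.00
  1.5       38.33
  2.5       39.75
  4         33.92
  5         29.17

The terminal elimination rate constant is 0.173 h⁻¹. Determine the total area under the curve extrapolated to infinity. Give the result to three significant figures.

Trapezoidal AUC_0→5:
  [0→1.5]: (0.00+38.33)/2 × 1.5 = 28.7475
  [1.5→2.5]: (38.33+39.75)/2 × 1 = 39.04
  [2.5→4]: (39.75+33.92)/2 × 1.5 = 55.2525
  [4→5]: (33.92+29.17)/2 × 1 = 31.545
  Sum = 154.585 mg/L·h
Extrapolated tail: C_last / k_e = 29.17 / 0.173 = 168.613
AUC_0→∞ = 154.585 + 168.613 = 323.198 mg/L·h

AUC = 323 mg/L·h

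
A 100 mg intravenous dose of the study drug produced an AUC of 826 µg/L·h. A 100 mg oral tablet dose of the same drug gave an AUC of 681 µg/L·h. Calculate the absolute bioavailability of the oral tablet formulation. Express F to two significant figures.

F = 0.82

F = (AUC_ev / D_ev) / (AUC_iv / D_iv)
  = (681/100) / (826/100)
  = 6.81 / 8.26 = 0.8245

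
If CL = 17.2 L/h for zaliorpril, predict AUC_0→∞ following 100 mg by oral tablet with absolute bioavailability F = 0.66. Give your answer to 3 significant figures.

AUC = 3.84 mg/L·h

AUC_0→∞ = F × Dose / CL
        = 0.66 × 100 / 17.2 = 3.83721 mg/L·h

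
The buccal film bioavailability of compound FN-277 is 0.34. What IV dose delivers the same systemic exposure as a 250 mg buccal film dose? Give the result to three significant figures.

D_iv = 85.0 mg

Systemic exposure from an extravascular dose = F × D_ev, so the equivalent IV dose is F × D_ev.
D_iv = F × D_ev = 0.34 × 250 = 85 mg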